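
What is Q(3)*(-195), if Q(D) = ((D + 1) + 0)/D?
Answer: -260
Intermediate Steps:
Q(D) = (1 + D)/D (Q(D) = ((1 + D) + 0)/D = (1 + D)/D)
Q(3)*(-195) = ((1 + 3)/3)*(-195) = ((⅓)*4)*(-195) = (4/3)*(-195) = -260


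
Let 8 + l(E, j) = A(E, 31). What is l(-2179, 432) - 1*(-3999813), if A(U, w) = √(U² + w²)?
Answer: 3999805 + √4749002 ≈ 4.0020e+6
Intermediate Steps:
l(E, j) = -8 + √(961 + E²) (l(E, j) = -8 + √(E² + 31²) = -8 + √(E² + 961) = -8 + √(961 + E²))
l(-2179, 432) - 1*(-3999813) = (-8 + √(961 + (-2179)²)) - 1*(-3999813) = (-8 + √(961 + 4748041)) + 3999813 = (-8 + √4749002) + 3999813 = 3999805 + √4749002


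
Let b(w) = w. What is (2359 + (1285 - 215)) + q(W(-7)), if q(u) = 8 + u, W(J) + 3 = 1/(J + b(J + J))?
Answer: 72113/21 ≈ 3434.0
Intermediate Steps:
W(J) = -3 + 1/(3*J) (W(J) = -3 + 1/(J + (J + J)) = -3 + 1/(J + 2*J) = -3 + 1/(3*J))
(2359 + (1285 - 215)) + q(W(-7)) = (2359 + (1285 - 215)) + (8 + (-3 + (⅓)/(-7))) = (2359 + 1070) + (8 + (-3 + (⅓)*(-⅐))) = 3429 + (8 + (-3 - 1/21)) = 3429 + (8 - 64/21) = 3429 + 104/21 = 72113/21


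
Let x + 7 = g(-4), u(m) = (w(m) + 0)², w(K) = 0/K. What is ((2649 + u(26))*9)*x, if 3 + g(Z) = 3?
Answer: -166887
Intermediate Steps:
w(K) = 0
u(m) = 0 (u(m) = (0 + 0)² = 0² = 0)
g(Z) = 0 (g(Z) = -3 + 3 = 0)
x = -7 (x = -7 + 0 = -7)
((2649 + u(26))*9)*x = ((2649 + 0)*9)*(-7) = (2649*9)*(-7) = 23841*(-7) = -166887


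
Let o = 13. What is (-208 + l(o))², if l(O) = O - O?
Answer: 43264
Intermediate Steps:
l(O) = 0
(-208 + l(o))² = (-208 + 0)² = (-208)² = 43264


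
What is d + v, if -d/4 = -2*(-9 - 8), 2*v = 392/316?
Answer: -10695/79 ≈ -135.38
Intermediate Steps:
v = 49/79 (v = (392/316)/2 = (392*(1/316))/2 = (½)*(98/79) = 49/79 ≈ 0.62025)
d = -136 (d = -(-8)*(-9 - 8) = -(-8)*(-17) = -4*34 = -136)
d + v = -136 + 49/79 = -10695/79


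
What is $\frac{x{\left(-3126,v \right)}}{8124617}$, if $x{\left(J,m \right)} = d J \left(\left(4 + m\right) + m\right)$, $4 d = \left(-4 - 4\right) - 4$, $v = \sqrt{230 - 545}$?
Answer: $\frac{37512}{8124617} + \frac{56268 i \sqrt{35}}{8124617} \approx 0.0046171 + 0.040973 i$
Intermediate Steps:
$v = 3 i \sqrt{35}$ ($v = \sqrt{-315} = 3 i \sqrt{35} \approx 17.748 i$)
$d = -3$ ($d = \frac{\left(-4 - 4\right) - 4}{4} = \frac{-8 - 4}{4} = \frac{1}{4} \left(-12\right) = -3$)
$x{\left(J,m \right)} = - 3 J \left(4 + 2 m\right)$ ($x{\left(J,m \right)} = - 3 J \left(\left(4 + m\right) + m\right) = - 3 J \left(4 + 2 m\right)$)
$\frac{x{\left(-3126,v \right)}}{8124617} = \frac{\left(-6\right) \left(-3126\right) \left(2 + 3 i \sqrt{35}\right)}{8124617} = \left(37512 + 56268 i \sqrt{35}\right) \frac{1}{8124617} = \frac{37512}{8124617} + \frac{56268 i \sqrt{35}}{8124617}$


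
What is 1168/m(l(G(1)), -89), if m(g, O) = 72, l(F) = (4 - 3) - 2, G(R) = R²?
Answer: 146/9 ≈ 16.222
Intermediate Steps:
l(F) = -1 (l(F) = 1 - 2 = -1)
1168/m(l(G(1)), -89) = 1168/72 = 1168*(1/72) = 146/9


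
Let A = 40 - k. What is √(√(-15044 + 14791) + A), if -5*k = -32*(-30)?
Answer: √(232 + I*√253) ≈ 15.24 + 0.52183*I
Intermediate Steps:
k = -192 (k = -(-32)*(-30)/5 = -⅕*960 = -192)
A = 232 (A = 40 - 1*(-192) = 40 + 192 = 232)
√(√(-15044 + 14791) + A) = √(√(-15044 + 14791) + 232) = √(√(-253) + 232) = √(I*√253 + 232) = √(232 + I*√253)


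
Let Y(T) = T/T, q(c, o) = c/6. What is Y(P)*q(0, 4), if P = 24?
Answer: 0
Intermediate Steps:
q(c, o) = c/6 (q(c, o) = c*(1/6) = c/6)
Y(T) = 1
Y(P)*q(0, 4) = 1*((1/6)*0) = 1*0 = 0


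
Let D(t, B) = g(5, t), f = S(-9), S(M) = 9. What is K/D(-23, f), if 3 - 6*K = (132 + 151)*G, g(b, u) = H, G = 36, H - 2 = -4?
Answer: 3395/4 ≈ 848.75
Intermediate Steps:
H = -2 (H = 2 - 4 = -2)
f = 9
g(b, u) = -2
D(t, B) = -2
K = -3395/2 (K = 1/2 - (132 + 151)*36/6 = 1/2 - 283*36/6 = 1/2 - 1/6*10188 = 1/2 - 1698 = -3395/2 ≈ -1697.5)
K/D(-23, f) = -3395/2/(-2) = -3395/2*(-1/2) = 3395/4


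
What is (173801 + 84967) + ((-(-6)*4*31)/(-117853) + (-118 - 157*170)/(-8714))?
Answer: 132875197758132/513485521 ≈ 2.5877e+5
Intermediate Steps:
(173801 + 84967) + ((-(-6)*4*31)/(-117853) + (-118 - 157*170)/(-8714)) = 258768 + ((-6*(-4)*31)*(-1/117853) + (-118 - 26690)*(-1/8714)) = 258768 + ((24*31)*(-1/117853) - 26808*(-1/8714)) = 258768 + (744*(-1/117853) + 13404/4357) = 258768 + (-744/117853 + 13404/4357) = 258768 + 1576460004/513485521 = 132875197758132/513485521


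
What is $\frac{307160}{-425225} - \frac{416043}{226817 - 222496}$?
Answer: $- \frac{35647824607}{367479445} \approx -97.006$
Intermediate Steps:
$\frac{307160}{-425225} - \frac{416043}{226817 - 222496} = 307160 \left(- \frac{1}{425225}\right) - \frac{416043}{4321} = - \frac{61432}{85045} - \frac{416043}{4321} = - \frac{35647824607}{367479445}$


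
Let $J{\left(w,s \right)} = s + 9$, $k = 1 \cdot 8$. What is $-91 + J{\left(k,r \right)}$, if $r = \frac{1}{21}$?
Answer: $- \frac{1721}{21} \approx -81.952$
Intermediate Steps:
$r = \frac{1}{21} \approx 0.047619$
$k = 8$
$J{\left(w,s \right)} = 9 + s$
$-91 + J{\left(k,r \right)} = -91 + \left(9 + \frac{1}{21}\right) = -91 + \frac{190}{21} = - \frac{1721}{21}$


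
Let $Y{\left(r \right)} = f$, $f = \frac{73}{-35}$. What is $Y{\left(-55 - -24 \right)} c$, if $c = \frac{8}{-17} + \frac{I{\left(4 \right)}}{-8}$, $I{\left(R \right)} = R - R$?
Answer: $\frac{584}{595} \approx 0.98151$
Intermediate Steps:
$I{\left(R \right)} = 0$
$f = - \frac{73}{35}$ ($f = 73 \left(- \frac{1}{35}\right) = - \frac{73}{35} \approx -2.0857$)
$Y{\left(r \right)} = - \frac{73}{35}$
$c = - \frac{8}{17}$ ($c = \frac{8}{-17} + \frac{0}{-8} = 8 \left(- \frac{1}{17}\right) + 0 \left(- \frac{1}{8}\right) = - \frac{8}{17} + 0 = - \frac{8}{17} \approx -0.47059$)
$Y{\left(-55 - -24 \right)} c = \left(- \frac{73}{35}\right) \left(- \frac{8}{17}\right) = \frac{584}{595}$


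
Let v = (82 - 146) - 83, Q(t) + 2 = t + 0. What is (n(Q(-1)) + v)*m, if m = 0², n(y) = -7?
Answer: 0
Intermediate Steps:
Q(t) = -2 + t (Q(t) = -2 + (t + 0) = -2 + t)
m = 0
v = -147 (v = -64 - 83 = -147)
(n(Q(-1)) + v)*m = (-7 - 147)*0 = -154*0 = 0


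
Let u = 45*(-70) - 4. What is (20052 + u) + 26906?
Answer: 43804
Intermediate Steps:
u = -3154 (u = -3150 - 4 = -3154)
(20052 + u) + 26906 = (20052 - 3154) + 26906 = 16898 + 26906 = 43804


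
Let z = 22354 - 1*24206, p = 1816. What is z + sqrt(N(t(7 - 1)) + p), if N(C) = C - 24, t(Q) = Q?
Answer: -1852 + sqrt(1798) ≈ -1809.6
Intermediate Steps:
N(C) = -24 + C
z = -1852 (z = 22354 - 24206 = -1852)
z + sqrt(N(t(7 - 1)) + p) = -1852 + sqrt((-24 + (7 - 1)) + 1816) = -1852 + sqrt((-24 + 6) + 1816) = -1852 + sqrt(-18 + 1816) = -1852 + sqrt(1798)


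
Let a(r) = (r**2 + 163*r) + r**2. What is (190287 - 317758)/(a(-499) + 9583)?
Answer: -127471/426248 ≈ -0.29905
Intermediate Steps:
a(r) = 2*r**2 + 163*r
(190287 - 317758)/(a(-499) + 9583) = (190287 - 317758)/(-499*(163 + 2*(-499)) + 9583) = -127471/(-499*(163 - 998) + 9583) = -127471/(-499*(-835) + 9583) = -127471/(416665 + 9583) = -127471/426248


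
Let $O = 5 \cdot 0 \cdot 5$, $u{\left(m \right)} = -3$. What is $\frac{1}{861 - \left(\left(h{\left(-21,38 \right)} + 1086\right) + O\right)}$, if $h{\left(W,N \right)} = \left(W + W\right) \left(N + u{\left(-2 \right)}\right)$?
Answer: $\frac{1}{1245} \approx 0.00080321$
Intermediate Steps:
$O = 0$ ($O = 0 \cdot 5 = 0$)
$h{\left(W,N \right)} = 2 W \left(-3 + N\right)$ ($h{\left(W,N \right)} = \left(W + W\right) \left(N - 3\right) = 2 W \left(-3 + N\right)$)
$\frac{1}{861 - \left(\left(h{\left(-21,38 \right)} + 1086\right) + O\right)} = \frac{1}{861 - \left(\left(2 \left(-21\right) \left(-3 + 38\right) + 1086\right) + 0\right)} = \frac{1}{861 - \left(\left(2 \left(-21\right) 35 + 1086\right) + 0\right)} = \frac{1}{861 - \left(\left(-1470 + 1086\right) + 0\right)} = \frac{1}{861 - \left(-384 + 0\right)} = \frac{1}{861 - -384} = \frac{1}{861 + 384} = \frac{1}{1245}$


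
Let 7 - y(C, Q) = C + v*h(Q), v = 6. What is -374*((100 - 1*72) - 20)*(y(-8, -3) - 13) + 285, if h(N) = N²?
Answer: 155869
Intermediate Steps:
y(C, Q) = 7 - C - 6*Q² (y(C, Q) = 7 - (C + 6*Q²) = 7 + (-C - 6*Q²) = 7 - C - 6*Q²)
-374*((100 - 1*72) - 20)*(y(-8, -3) - 13) + 285 = -374*((100 - 1*72) - 20)*((7 - 1*(-8) - 6*(-3)²) - 13) + 285 = -374*((100 - 72) - 20)*((7 + 8 - 6*9) - 13) + 285 = -374*(28 - 20)*((7 + 8 - 54) - 13) + 285 = -2992*(-39 - 13) + 285 = -2992*(-52) + 285 = -374*(-416) + 285 = 155584 + 285 = 155869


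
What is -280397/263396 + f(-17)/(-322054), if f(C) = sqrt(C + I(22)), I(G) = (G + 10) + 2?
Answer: -280397/263396 - sqrt(17)/322054 ≈ -1.0646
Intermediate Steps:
I(G) = 12 + G (I(G) = (10 + G) + 2 = 12 + G)
f(C) = sqrt(34 + C) (f(C) = sqrt(C + (12 + 22)) = sqrt(C + 34) = sqrt(34 + C))
-280397/263396 + f(-17)/(-322054) = -280397/263396 + sqrt(34 - 17)/(-322054) = -280397*1/263396 + sqrt(17)*(-1/322054) = -280397/263396 - sqrt(17)/322054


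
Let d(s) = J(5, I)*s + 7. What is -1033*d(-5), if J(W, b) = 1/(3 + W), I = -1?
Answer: -52683/8 ≈ -6585.4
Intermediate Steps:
d(s) = 7 + s/8 (d(s) = s/(3 + 5) + 7 = s/8 + 7 = 7 + s/8)
-1033*d(-5) = -1033*(7 + (⅛)*(-5)) = -1033*(7 - 5/8) = -1033*51/8 = -52683/8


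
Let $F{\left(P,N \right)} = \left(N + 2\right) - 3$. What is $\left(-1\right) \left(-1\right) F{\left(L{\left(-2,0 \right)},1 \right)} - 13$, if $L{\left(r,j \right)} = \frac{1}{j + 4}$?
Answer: $-13$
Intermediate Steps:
$L{\left(r,j \right)} = \frac{1}{4 + j}$
$F{\left(P,N \right)} = -1 + N$ ($F{\left(P,N \right)} = \left(2 + N\right) - 3 = -1 + N$)
$\left(-1\right) \left(-1\right) F{\left(L{\left(-2,0 \right)},1 \right)} - 13 = \left(-1\right) \left(-1\right) \left(-1 + 1\right) - 13 = 1 \cdot 0 - 13 = 0 - 13 = -13$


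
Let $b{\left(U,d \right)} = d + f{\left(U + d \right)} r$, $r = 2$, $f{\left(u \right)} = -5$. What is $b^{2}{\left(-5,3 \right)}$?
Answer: $49$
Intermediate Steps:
$b{\left(U,d \right)} = -10 + d$ ($b{\left(U,d \right)} = d - 10 = -10 + d$)
$b^{2}{\left(-5,3 \right)} = \left(-10 + 3\right)^{2} = \left(-7\right)^{2} = 49$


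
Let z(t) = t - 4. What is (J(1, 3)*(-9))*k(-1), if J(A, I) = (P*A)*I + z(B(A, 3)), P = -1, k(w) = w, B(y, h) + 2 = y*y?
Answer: -72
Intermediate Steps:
B(y, h) = -2 + y² (B(y, h) = -2 + y*y = -2 + y²)
z(t) = -4 + t
J(A, I) = -6 + A² - A*I (J(A, I) = (-A)*I + (-4 + (-2 + A²)) = -A*I + (-6 + A²) = -6 + A² - A*I)
(J(1, 3)*(-9))*k(-1) = ((-6 + 1² - 1*1*3)*(-9))*(-1) = ((-6 + 1 - 3)*(-9))*(-1) = -8*(-9)*(-1) = 72*(-1) = -72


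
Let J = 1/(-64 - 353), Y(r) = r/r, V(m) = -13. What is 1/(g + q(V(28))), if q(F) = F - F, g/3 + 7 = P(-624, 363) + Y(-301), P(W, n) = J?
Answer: -139/2503 ≈ -0.055533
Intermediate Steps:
Y(r) = 1
J = -1/417 (J = 1/(-417) = -1/417 ≈ -0.0023981)
P(W, n) = -1/417
g = -2503/139 (g = -21 + 3*(-1/417 + 1) = -21 + 3*(416/417) = -21 + 416/139 = -2503/139 ≈ -18.007)
q(F) = 0
1/(g + q(V(28))) = 1/(-2503/139 + 0) = 1/(-2503/139) = -139/2503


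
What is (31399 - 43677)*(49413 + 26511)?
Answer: -932194872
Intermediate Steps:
(31399 - 43677)*(49413 + 26511) = -12278*75924 = -932194872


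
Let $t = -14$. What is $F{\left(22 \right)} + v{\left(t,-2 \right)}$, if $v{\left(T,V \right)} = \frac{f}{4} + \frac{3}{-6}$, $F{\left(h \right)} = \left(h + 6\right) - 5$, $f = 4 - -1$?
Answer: $\frac{95}{4} \approx 23.75$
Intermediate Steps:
$f = 5$ ($f = 4 + 1 = 5$)
$F{\left(h \right)} = 1 + h$ ($F{\left(h \right)} = \left(6 + h\right) - 5 = 1 + h$)
$v{\left(T,V \right)} = \frac{3}{4}$ ($v{\left(T,V \right)} = \frac{5}{4} + \frac{3}{-6} = 5 \cdot \frac{1}{4} + 3 \left(- \frac{1}{6}\right) = \frac{5}{4} - \frac{1}{2} = \frac{3}{4}$)
$F{\left(22 \right)} + v{\left(t,-2 \right)} = \left(1 + 22\right) + \frac{3}{4} = 23 + \frac{3}{4} = \frac{95}{4}$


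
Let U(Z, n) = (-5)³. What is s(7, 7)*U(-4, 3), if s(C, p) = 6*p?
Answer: -5250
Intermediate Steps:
U(Z, n) = -125
s(7, 7)*U(-4, 3) = (6*7)*(-125) = 42*(-125) = -5250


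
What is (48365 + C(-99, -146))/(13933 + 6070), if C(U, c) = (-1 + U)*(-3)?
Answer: 48665/20003 ≈ 2.4329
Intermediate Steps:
C(U, c) = 3 - 3*U
(48365 + C(-99, -146))/(13933 + 6070) = (48365 + (3 - 3*(-99)))/(13933 + 6070) = (48365 + (3 + 297))/20003 = (48365 + 300)*(1/20003) = 48665*(1/20003) = 48665/20003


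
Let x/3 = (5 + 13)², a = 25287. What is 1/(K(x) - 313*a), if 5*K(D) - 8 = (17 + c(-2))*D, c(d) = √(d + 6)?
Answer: -5/39555679 ≈ -1.2640e-7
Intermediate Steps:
x = 972 (x = 3*(5 + 13)² = 3*18² = 3*324 = 972)
c(d) = √(6 + d)
K(D) = 8/5 + 19*D/5 (K(D) = 8/5 + ((17 + √(6 - 2))*D)/5 = 8/5 + ((17 + √4)*D)/5 = 8/5 + ((17 + 2)*D)/5 = 8/5 + (19*D)/5 = 8/5 + 19*D/5)
1/(K(x) - 313*a) = 1/((8/5 + (19/5)*972) - 313*25287) = 1/((8/5 + 18468/5) - 7914831) = 1/(18476/5 - 7914831) = 1/(-39555679/5) = -5/39555679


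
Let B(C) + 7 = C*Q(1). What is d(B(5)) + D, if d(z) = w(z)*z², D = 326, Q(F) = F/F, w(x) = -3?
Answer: 314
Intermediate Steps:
Q(F) = 1
B(C) = -7 + C (B(C) = -7 + C*1 = -7 + C)
d(z) = -3*z²
d(B(5)) + D = -3*(-7 + 5)² + 326 = -3*(-2)² + 326 = -3*4 + 326 = -12 + 326 = 314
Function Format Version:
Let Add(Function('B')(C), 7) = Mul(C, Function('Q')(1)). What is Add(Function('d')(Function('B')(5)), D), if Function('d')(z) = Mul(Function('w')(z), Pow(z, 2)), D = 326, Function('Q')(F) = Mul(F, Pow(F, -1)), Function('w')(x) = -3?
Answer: 314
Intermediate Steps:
Function('Q')(F) = 1
Function('B')(C) = Add(-7, C) (Function('B')(C) = Add(-7, Mul(C, 1)) = Add(-7, C))
Function('d')(z) = Mul(-3, Pow(z, 2))
Add(Function('d')(Function('B')(5)), D) = Add(Mul(-3, Pow(Add(-7, 5), 2)), 326) = Add(Mul(-3, Pow(-2, 2)), 326) = Add(Mul(-3, 4), 326) = Add(-12, 326) = 314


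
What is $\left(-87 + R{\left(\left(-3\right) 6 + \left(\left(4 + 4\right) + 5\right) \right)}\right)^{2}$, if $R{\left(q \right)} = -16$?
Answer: $10609$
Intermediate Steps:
$\left(-87 + R{\left(\left(-3\right) 6 + \left(\left(4 + 4\right) + 5\right) \right)}\right)^{2} = \left(-87 - 16\right)^{2} = \left(-103\right)^{2} = 10609$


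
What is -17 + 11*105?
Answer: 1138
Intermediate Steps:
-17 + 11*105 = -17 + 1155 = 1138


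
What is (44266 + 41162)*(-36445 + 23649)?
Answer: -1093136688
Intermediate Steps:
(44266 + 41162)*(-36445 + 23649) = 85428*(-12796) = -1093136688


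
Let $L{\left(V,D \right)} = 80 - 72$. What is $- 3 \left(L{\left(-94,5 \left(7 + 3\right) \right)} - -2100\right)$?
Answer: $-6324$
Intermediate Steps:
$L{\left(V,D \right)} = 8$
$- 3 \left(L{\left(-94,5 \left(7 + 3\right) \right)} - -2100\right) = - 3 \left(8 - -2100\right) = - 3 \left(8 + 2100\right) = \left(-3\right) 2108 = -6324$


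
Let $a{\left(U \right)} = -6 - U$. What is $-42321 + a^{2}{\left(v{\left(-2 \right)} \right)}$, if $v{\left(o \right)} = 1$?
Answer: $-42272$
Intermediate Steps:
$-42321 + a^{2}{\left(v{\left(-2 \right)} \right)} = -42321 + \left(-6 - 1\right)^{2} = -42321 + \left(-7\right)^{2} = -42321 + 49 = -42272$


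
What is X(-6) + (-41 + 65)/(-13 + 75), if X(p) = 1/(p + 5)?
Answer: -19/31 ≈ -0.61290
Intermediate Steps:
X(p) = 1/(5 + p)
X(-6) + (-41 + 65)/(-13 + 75) = 1/(5 - 6) + (-41 + 65)/(-13 + 75) = 1/(-1) + 24/62 = -1 + (1/62)*24 = -1 + 12/31 = -19/31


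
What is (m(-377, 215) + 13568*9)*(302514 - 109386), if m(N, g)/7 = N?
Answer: 23073581544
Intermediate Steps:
m(N, g) = 7*N
(m(-377, 215) + 13568*9)*(302514 - 109386) = (7*(-377) + 13568*9)*(302514 - 109386) = (-2639 + 122112)*193128 = 119473*193128 = 23073581544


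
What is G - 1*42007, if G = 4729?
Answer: -37278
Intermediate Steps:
G - 1*42007 = 4729 - 1*42007 = 4729 - 42007 = -37278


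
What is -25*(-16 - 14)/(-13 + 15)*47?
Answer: 17625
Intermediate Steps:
-25*(-16 - 14)/(-13 + 15)*47 = -(-750)/2*47 = -25*(-15)*47 = 375*47 = 17625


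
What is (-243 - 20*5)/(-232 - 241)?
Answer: 343/473 ≈ 0.72516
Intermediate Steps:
(-243 - 20*5)/(-232 - 241) = (-243 - 100)/(-473) = -343*(-1/473) = 343/473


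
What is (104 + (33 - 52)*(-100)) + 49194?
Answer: 51198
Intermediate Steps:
(104 + (33 - 52)*(-100)) + 49194 = (104 - 19*(-100)) + 49194 = (104 + 1900) + 49194 = 2004 + 49194 = 51198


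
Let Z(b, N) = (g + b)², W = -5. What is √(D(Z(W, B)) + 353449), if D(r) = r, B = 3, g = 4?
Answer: 5*√14138 ≈ 594.52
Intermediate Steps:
Z(b, N) = (4 + b)²
√(D(Z(W, B)) + 353449) = √((4 - 5)² + 353449) = √((-1)² + 353449) = √(1 + 353449) = √353450 = 5*√14138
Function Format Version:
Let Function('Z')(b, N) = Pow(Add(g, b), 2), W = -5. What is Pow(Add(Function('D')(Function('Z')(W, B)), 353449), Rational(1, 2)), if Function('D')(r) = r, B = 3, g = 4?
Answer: Mul(5, Pow(14138, Rational(1, 2))) ≈ 594.52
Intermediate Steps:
Function('Z')(b, N) = Pow(Add(4, b), 2)
Pow(Add(Function('D')(Function('Z')(W, B)), 353449), Rational(1, 2)) = Pow(Add(Pow(Add(4, -5), 2), 353449), Rational(1, 2)) = Pow(Add(Pow(-1, 2), 353449), Rational(1, 2)) = Pow(Add(1, 353449), Rational(1, 2)) = Pow(353450, Rational(1, 2)) = Mul(5, Pow(14138, Rational(1, 2)))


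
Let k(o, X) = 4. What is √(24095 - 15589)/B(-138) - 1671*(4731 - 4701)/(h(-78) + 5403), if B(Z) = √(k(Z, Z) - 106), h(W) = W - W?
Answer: -16710/1801 - I*√216903/51 ≈ -9.2782 - 9.1319*I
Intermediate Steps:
h(W) = 0
B(Z) = I*√102 (B(Z) = √(4 - 106) = √(-102) = I*√102)
√(24095 - 15589)/B(-138) - 1671*(4731 - 4701)/(h(-78) + 5403) = √(24095 - 15589)/((I*√102)) - 1671*(4731 - 4701)/(0 + 5403) = √8506*(-I*√102/102) - 1671/(5403/30) = -I*√216903/51 - 1671/(5403*(1/30)) = -I*√216903/51 - 1671/1801/10 = -I*√216903/51 - 1671*10/1801 = -I*√216903/51 - 16710/1801 = -16710/1801 - I*√216903/51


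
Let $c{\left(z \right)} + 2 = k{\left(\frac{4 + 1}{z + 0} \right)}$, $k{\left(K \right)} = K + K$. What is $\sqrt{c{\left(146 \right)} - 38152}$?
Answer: $\frac{i \sqrt{203322301}}{73} \approx 195.33 i$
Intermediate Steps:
$k{\left(K \right)} = 2 K$
$c{\left(z \right)} = -2 + \frac{10}{z}$ ($c{\left(z \right)} = -2 + 2 \frac{4 + 1}{z + 0} = -2 + 2 \frac{5}{z} = -2 + \frac{10}{z}$)
$\sqrt{c{\left(146 \right)} - 38152} = \sqrt{\left(-2 + \frac{10}{146}\right) - 38152} = \sqrt{\left(-2 + 10 \cdot \frac{1}{146}\right) - 38152} = \sqrt{\left(-2 + \frac{5}{73}\right) - 38152} = \sqrt{- \frac{141}{73} - 38152} = \sqrt{- \frac{2785237}{73}} = \frac{i \sqrt{203322301}}{73}$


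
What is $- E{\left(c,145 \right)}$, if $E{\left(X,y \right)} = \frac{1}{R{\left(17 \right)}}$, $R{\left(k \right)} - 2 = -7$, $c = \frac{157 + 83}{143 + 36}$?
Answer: $\frac{1}{5} \approx 0.2$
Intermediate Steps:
$c = \frac{240}{179} \approx 1.3408$
$R{\left(k \right)} = -5$ ($R{\left(k \right)} = 2 - 7 = -5$)
$E{\left(X,y \right)} = - \frac{1}{5}$ ($E{\left(X,y \right)} = \frac{1}{-5} = - \frac{1}{5}$)
$- E{\left(c,145 \right)} = \left(-1\right) \left(- \frac{1}{5}\right) = \frac{1}{5}$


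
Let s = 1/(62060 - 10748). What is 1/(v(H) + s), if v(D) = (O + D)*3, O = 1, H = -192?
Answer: -51312/29401775 ≈ -0.0017452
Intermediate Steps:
s = 1/51312 ≈ 1.9489e-5
v(D) = 3 + 3*D (v(D) = (1 + D)*3 = 3 + 3*D)
1/(v(H) + s) = 1/((3 + 3*(-192)) + 1/51312) = 1/((3 - 576) + 1/51312) = 1/(-573 + 1/51312) = 1/(-29401775/51312) = -51312/29401775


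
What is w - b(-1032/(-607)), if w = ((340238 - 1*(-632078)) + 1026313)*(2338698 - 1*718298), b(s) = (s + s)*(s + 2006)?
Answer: 1193250982029245264/368449 ≈ 3.2386e+12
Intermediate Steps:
b(s) = 2*s*(2006 + s) (b(s) = (2*s)*(2006 + s) = 2*s*(2006 + s))
w = 3238578431600 (w = ((340238 + 632078) + 1026313)*(2338698 - 718298) = (972316 + 1026313)*1620400 = 1998629*1620400 = 3238578431600)
w - b(-1032/(-607)) = 3238578431600 - 2*(-1032/(-607))*(2006 - 1032/(-607)) = 3238578431600 - 2*(-1032*(-1/607))*(2006 - 1032*(-1/607)) = 3238578431600 - 2*1032*(2006 + 1032/607)/607 = 3238578431600 - 2*1032*1218674/(607*607) = 3238578431600 - 1*2515343136/368449 = 3238578431600 - 2515343136/368449 = 1193250982029245264/368449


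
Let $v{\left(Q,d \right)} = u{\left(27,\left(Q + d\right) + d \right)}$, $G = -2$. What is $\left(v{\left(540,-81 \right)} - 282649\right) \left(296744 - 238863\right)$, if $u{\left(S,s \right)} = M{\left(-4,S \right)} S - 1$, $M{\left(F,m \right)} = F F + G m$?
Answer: $-16419450556$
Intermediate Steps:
$M{\left(F,m \right)} = F^{2} - 2 m$ ($M{\left(F,m \right)} = F F - 2 m = F^{2} - 2 m$)
$u{\left(S,s \right)} = -1 + S \left(16 - 2 S\right)$ ($u{\left(S,s \right)} = \left(\left(-4\right)^{2} - 2 S\right) S - 1 = \left(16 - 2 S\right) S - 1 = S \left(16 - 2 S\right) - 1 = -1 + S \left(16 - 2 S\right)$)
$v{\left(Q,d \right)} = -1027$ ($v{\left(Q,d \right)} = -1 - 54 \left(-8 + 27\right) = -1 - 54 \cdot 19 = -1 - 1026 = -1027$)
$\left(v{\left(540,-81 \right)} - 282649\right) \left(296744 - 238863\right) = \left(-1027 - 282649\right) \left(296744 - 238863\right) = \left(-283676\right) 57881 = -16419450556$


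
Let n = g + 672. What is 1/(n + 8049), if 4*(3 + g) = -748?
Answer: 1/8531 ≈ 0.00011722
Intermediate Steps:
g = -190 (g = -3 + (¼)*(-748) = -3 - 187 = -190)
n = 482 (n = -190 + 672 = 482)
1/(n + 8049) = 1/(482 + 8049) = 1/8531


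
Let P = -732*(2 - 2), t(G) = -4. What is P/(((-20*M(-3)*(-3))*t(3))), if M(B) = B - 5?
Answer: 0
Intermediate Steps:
M(B) = -5 + B
P = 0 (P = -732*0 = 0)
P/(((-20*M(-3)*(-3))*t(3))) = 0/((-20*(-5 - 3)*(-3)*(-4))) = 0/((-(-160)*(-3)*(-4))) = 0/((-20*24*(-4))) = 0/((-480*(-4))) = 0/1920 = 0*(1/1920) = 0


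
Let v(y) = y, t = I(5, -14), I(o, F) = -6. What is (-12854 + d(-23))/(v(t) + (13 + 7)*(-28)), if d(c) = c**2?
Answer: 12325/566 ≈ 21.776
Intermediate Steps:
t = -6
(-12854 + d(-23))/(v(t) + (13 + 7)*(-28)) = (-12854 + (-23)**2)/(-6 + (13 + 7)*(-28)) = (-12854 + 529)/(-6 + 20*(-28)) = -12325/(-6 - 560) = -12325/(-566) = -12325*(-1/566) = 12325/566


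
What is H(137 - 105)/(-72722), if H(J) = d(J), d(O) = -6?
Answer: 3/36361 ≈ 8.2506e-5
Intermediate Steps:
H(J) = -6
H(137 - 105)/(-72722) = -6/(-72722) = -6*(-1/72722) = 3/36361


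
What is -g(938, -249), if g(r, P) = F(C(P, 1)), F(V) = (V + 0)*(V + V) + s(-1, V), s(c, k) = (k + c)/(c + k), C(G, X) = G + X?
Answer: -123009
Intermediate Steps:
s(c, k) = 1 (s(c, k) = (c + k)/(c + k) = 1)
F(V) = 1 + 2*V² (F(V) = (V + 0)*(V + V) + 1 = V*(2*V) + 1 = 2*V² + 1 = 1 + 2*V²)
g(r, P) = 1 + 2*(1 + P)² (g(r, P) = 1 + 2*(P + 1)² = 1 + 2*(1 + P)²)
-g(938, -249) = -(1 + 2*(1 - 249)²) = -(1 + 2*(-248)²) = -(1 + 2*61504) = -(1 + 123008) = -1*123009 = -123009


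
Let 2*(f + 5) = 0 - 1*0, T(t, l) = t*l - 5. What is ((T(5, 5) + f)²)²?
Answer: 50625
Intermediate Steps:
T(t, l) = -5 + l*t (T(t, l) = l*t - 5 = -5 + l*t)
f = -5 (f = -5 + (0 - 1*0)/2 = -5 + (0 + 0)/2 = -5 + (½)*0 = -5 + 0 = -5)
((T(5, 5) + f)²)² = (((-5 + 5*5) - 5)²)² = (((-5 + 25) - 5)²)² = ((20 - 5)²)² = (15²)² = 225² = 50625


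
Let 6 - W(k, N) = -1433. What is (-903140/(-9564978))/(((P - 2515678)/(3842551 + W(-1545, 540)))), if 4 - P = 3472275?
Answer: -192870062700/3181922247229 ≈ -0.060614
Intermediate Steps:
P = -3472271 (P = 4 - 1*3472275 = 4 - 3472275 = -3472271)
W(k, N) = 1439 (W(k, N) = 6 - 1*(-1433) = 6 + 1433 = 1439)
(-903140/(-9564978))/(((P - 2515678)/(3842551 + W(-1545, 540)))) = (-903140/(-9564978))/(((-3472271 - 2515678)/(3842551 + 1439))) = (-903140*(-1/9564978))/((-5987949/3843990)) = 451570/(4782489*((-5987949*1/3843990))) = 451570/(4782489*(-1995983/1281330)) = (451570/4782489)*(-1281330/1995983) = -192870062700/3181922247229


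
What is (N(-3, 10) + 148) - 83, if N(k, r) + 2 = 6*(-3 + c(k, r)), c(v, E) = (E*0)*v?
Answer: 45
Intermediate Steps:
c(v, E) = 0 (c(v, E) = 0*v = 0)
N(k, r) = -20 (N(k, r) = -2 + 6*(-3 + 0) = -2 + 6*(-3) = -2 - 18 = -20)
(N(-3, 10) + 148) - 83 = (-20 + 148) - 83 = 128 - 83 = 45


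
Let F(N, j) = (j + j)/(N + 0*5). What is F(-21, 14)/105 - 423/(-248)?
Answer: 132253/78120 ≈ 1.6929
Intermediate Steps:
F(N, j) = 2*j/N (F(N, j) = (2*j)/(N + 0) = (2*j)/N = 2*j/N)
F(-21, 14)/105 - 423/(-248) = (2*14/(-21))/105 - 423/(-248) = (2*14*(-1/21))*(1/105) - 423*(-1/248) = -4/3*1/105 + 423/248 = -4/315 + 423/248 = 132253/78120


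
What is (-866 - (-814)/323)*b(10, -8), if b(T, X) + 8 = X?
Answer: 4462464/323 ≈ 13816.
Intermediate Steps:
b(T, X) = -8 + X
(-866 - (-814)/323)*b(10, -8) = (-866 - (-814)/323)*(-8 - 8) = (-866 - (-814)/323)*(-16) = (-866 - 1*(-814/323))*(-16) = (-866 + 814/323)*(-16) = -278904/323*(-16) = 4462464/323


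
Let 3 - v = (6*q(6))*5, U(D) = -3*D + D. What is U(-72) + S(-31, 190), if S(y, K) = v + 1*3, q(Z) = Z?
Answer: -30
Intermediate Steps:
U(D) = -2*D
v = -177 (v = 3 - 6*6*5 = 3 - 36*5 = 3 - 1*180 = 3 - 180 = -177)
S(y, K) = -174 (S(y, K) = -177 + 1*3 = -177 + 3 = -174)
U(-72) + S(-31, 190) = -2*(-72) - 174 = 144 - 174 = -30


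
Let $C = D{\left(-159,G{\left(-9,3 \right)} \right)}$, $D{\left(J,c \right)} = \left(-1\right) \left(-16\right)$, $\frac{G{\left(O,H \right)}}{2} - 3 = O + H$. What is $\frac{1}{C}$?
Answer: $\frac{1}{16} \approx 0.0625$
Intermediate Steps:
$G{\left(O,H \right)} = 6 + 2 H + 2 O$ ($G{\left(O,H \right)} = 6 + 2 \left(O + H\right) = 6 + 2 \left(H + O\right) = 6 + \left(2 H + 2 O\right) = 6 + 2 H + 2 O$)
$D{\left(J,c \right)} = 16$
$C = 16$
$\frac{1}{C} = \frac{1}{16}$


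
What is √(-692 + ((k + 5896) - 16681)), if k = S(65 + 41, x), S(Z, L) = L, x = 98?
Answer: I*√11379 ≈ 106.67*I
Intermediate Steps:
k = 98
√(-692 + ((k + 5896) - 16681)) = √(-692 + ((98 + 5896) - 16681)) = √(-692 + (5994 - 16681)) = √(-692 - 10687) = √(-11379) = I*√11379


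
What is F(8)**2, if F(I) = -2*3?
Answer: 36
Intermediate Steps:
F(I) = -6
F(8)**2 = (-6)**2 = 36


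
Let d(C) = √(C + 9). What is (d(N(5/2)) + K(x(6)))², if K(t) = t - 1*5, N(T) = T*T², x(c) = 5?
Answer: 197/8 ≈ 24.625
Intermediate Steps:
N(T) = T³
K(t) = -5 + t (K(t) = t - 5 = -5 + t)
d(C) = √(9 + C)
(d(N(5/2)) + K(x(6)))² = (√(9 + (5/2)³) + (-5 + 5))² = (√(9 + (5*(½))³) + 0)² = (√(9 + (5/2)³) + 0)² = (√(9 + 125/8) + 0)² = (√(197/8) + 0)² = (√394/4 + 0)² = (√394/4)² = 197/8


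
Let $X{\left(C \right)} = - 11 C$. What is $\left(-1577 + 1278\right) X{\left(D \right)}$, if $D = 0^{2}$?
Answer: $0$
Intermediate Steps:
$D = 0$
$\left(-1577 + 1278\right) X{\left(D \right)} = \left(-1577 + 1278\right) \left(\left(-11\right) 0\right) = \left(-299\right) 0 = 0$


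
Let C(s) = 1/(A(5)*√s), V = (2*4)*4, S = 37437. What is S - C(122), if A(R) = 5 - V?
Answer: 37437 + √122/3294 ≈ 37437.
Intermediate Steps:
V = 32 (V = 8*4 = 32)
A(R) = -27 (A(R) = 5 - 1*32 = 5 - 32 = -27)
C(s) = -1/(27*√s) (C(s) = 1/(-27*√s) = -1/(27*√s))
S - C(122) = 37437 - (-1)/(27*√122) = 37437 - (-1)*√122/122/27 = 37437 - (-1)*√122/3294 = 37437 + √122/3294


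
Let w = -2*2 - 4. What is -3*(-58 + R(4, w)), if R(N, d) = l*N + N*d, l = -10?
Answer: 390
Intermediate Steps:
w = -8 (w = -4 - 4 = -8)
R(N, d) = -10*N + N*d
-3*(-58 + R(4, w)) = -3*(-58 + 4*(-10 - 8)) = -3*(-58 + 4*(-18)) = -3*(-58 - 72) = -3*(-130) = 390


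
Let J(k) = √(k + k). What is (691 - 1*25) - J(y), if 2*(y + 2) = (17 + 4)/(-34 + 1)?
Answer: 666 - I*√561/11 ≈ 666.0 - 2.1532*I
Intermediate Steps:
y = -51/22 (y = -2 + ((17 + 4)/(-34 + 1))/2 = -2 + (21/(-33))/2 = -2 + (21*(-1/33))/2 = -2 + (½)*(-7/11) = -2 - 7/22 = -51/22 ≈ -2.3182)
J(k) = √2*√k (J(k) = √(2*k) = √2*√k)
(691 - 1*25) - J(y) = (691 - 1*25) - √2*√(-51/22) = (691 - 25) - √2*I*√1122/22 = 666 - I*√561/11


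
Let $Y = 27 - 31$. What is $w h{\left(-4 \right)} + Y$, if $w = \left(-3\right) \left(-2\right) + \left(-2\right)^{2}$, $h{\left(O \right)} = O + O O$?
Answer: $116$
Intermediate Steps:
$h{\left(O \right)} = O + O^{2}$
$w = 10$ ($w = 6 + 4 = 10$)
$Y = -4$
$w h{\left(-4 \right)} + Y = 10 \left(- 4 \left(1 - 4\right)\right) - 4 = 10 \left(\left(-4\right) \left(-3\right)\right) - 4 = 10 \cdot 12 - 4 = 120 - 4 = 116$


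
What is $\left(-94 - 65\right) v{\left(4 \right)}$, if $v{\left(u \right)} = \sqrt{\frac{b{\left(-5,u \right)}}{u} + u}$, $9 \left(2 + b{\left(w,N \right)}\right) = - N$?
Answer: $- \frac{53 \sqrt{122}}{2} \approx -292.7$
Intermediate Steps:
$b{\left(w,N \right)} = -2 - \frac{N}{9}$ ($b{\left(w,N \right)} = -2 + \frac{\left(-1\right) N}{9} = -2 - \frac{N}{9}$)
$v{\left(u \right)} = \sqrt{u + \frac{-2 - \frac{u}{9}}{u}}$ ($v{\left(u \right)} = \sqrt{\frac{-2 - \frac{u}{9}}{u} + u} = \sqrt{u + \frac{-2 - \frac{u}{9}}{u}}$)
$\left(-94 - 65\right) v{\left(4 \right)} = \left(-94 - 65\right) \frac{\sqrt{-1 - \frac{18}{4} + 9 \cdot 4}}{3} = \left(-94 - 65\right) \frac{\sqrt{-1 - \frac{9}{2} + 36}}{3} = - 159 \frac{\sqrt{\frac{61}{2}}}{3} = - 159 \frac{\frac{1}{2} \sqrt{122}}{3} = - 159 \frac{\sqrt{122}}{6} = - \frac{53 \sqrt{122}}{2}$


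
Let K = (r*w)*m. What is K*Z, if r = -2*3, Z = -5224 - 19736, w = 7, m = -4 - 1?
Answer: -5241600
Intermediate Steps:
m = -5
Z = -24960
r = -6
K = 210 (K = -6*7*(-5) = -42*(-5) = 210)
K*Z = 210*(-24960) = -5241600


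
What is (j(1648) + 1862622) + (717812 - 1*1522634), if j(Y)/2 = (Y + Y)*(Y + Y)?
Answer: 22785032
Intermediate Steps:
j(Y) = 8*Y² (j(Y) = 2*((Y + Y)*(Y + Y)) = 2*((2*Y)*(2*Y)) = 2*(4*Y²) = 8*Y²)
(j(1648) + 1862622) + (717812 - 1*1522634) = (8*1648² + 1862622) + (717812 - 1*1522634) = (8*2715904 + 1862622) + (717812 - 1522634) = (21727232 + 1862622) - 804822 = 23589854 - 804822 = 22785032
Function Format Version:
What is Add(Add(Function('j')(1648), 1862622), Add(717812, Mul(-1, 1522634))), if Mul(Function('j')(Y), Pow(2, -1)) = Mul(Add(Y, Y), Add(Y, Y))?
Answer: 22785032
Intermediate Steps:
Function('j')(Y) = Mul(8, Pow(Y, 2)) (Function('j')(Y) = Mul(2, Mul(Add(Y, Y), Add(Y, Y))) = Mul(2, Mul(Mul(2, Y), Mul(2, Y))) = Mul(2, Mul(4, Pow(Y, 2))) = Mul(8, Pow(Y, 2)))
Add(Add(Function('j')(1648), 1862622), Add(717812, Mul(-1, 1522634))) = Add(Add(Mul(8, Pow(1648, 2)), 1862622), Add(717812, Mul(-1, 1522634))) = Add(Add(Mul(8, 2715904), 1862622), Add(717812, -1522634)) = Add(Add(21727232, 1862622), -804822) = Add(23589854, -804822) = 22785032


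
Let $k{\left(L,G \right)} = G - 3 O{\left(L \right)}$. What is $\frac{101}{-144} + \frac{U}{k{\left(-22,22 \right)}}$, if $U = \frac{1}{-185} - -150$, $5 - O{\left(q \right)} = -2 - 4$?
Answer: $- \frac{4201391}{293040} \approx -14.337$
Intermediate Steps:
$O{\left(q \right)} = 11$ ($O{\left(q \right)} = 5 - \left(-2 - 4\right) = 5 - -6 = 5 + 6 = 11$)
$U = \frac{27749}{185}$ ($U = - \frac{1}{185} + 150 = \frac{27749}{185} \approx 149.99$)
$k{\left(L,G \right)} = -33 + G$ ($k{\left(L,G \right)} = G - 33 = -33 + G$)
$\frac{101}{-144} + \frac{U}{k{\left(-22,22 \right)}} = \frac{101}{-144} + \frac{27749}{185 \left(-33 + 22\right)} = 101 \left(- \frac{1}{144}\right) + \frac{27749}{185 \left(-11\right)} = - \frac{101}{144} + \frac{27749}{185} \left(- \frac{1}{11}\right) = - \frac{101}{144} - \frac{27749}{2035} = - \frac{4201391}{293040}$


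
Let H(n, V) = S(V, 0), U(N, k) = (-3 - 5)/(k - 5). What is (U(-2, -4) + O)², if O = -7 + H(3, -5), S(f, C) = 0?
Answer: 3025/81 ≈ 37.346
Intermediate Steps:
U(N, k) = -8/(-5 + k)
H(n, V) = 0
O = -7 (O = -7 + 0 = -7)
(U(-2, -4) + O)² = (-8/(-5 - 4) - 7)² = (-8/(-9) - 7)² = (-8*(-⅑) - 7)² = (8/9 - 7)² = (-55/9)² = 3025/81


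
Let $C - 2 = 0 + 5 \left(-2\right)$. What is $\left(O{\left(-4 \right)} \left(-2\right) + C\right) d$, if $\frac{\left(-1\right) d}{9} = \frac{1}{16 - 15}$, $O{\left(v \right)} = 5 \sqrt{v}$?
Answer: $72 + 180 i \approx 72.0 + 180.0 i$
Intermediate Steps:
$C = -8$ ($C = 2 + \left(0 + 5 \left(-2\right)\right) = 2 + \left(0 - 10\right) = 2 - 10 = -8$)
$d = -9$ ($d = - \frac{9}{16 - 15} = - \frac{9}{1} = \left(-9\right) 1 = -9$)
$\left(O{\left(-4 \right)} \left(-2\right) + C\right) d = \left(5 \sqrt{-4} \left(-2\right) - 8\right) \left(-9\right) = \left(5 \cdot 2 i \left(-2\right) - 8\right) \left(-9\right) = \left(10 i \left(-2\right) - 8\right) \left(-9\right) = \left(- 20 i - 8\right) \left(-9\right) = \left(-8 - 20 i\right) \left(-9\right) = 72 + 180 i$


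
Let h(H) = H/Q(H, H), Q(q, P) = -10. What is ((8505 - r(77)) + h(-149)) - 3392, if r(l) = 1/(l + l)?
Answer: 1974239/385 ≈ 5127.9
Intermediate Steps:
r(l) = 1/(2*l)
h(H) = -H/10 (h(H) = H/(-10) = H*(-⅒) = -H/10)
((8505 - r(77)) + h(-149)) - 3392 = ((8505 - 1/(2*77)) - ⅒*(-149)) - 3392 = ((8505 - 1/(2*77)) + 149/10) - 3392 = ((8505 - 1*1/154) + 149/10) - 3392 = ((8505 - 1/154) + 149/10) - 3392 = (1309769/154 + 149/10) - 3392 = 3280159/385 - 3392 = 1974239/385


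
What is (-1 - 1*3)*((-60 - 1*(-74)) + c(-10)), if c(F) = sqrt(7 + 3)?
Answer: -56 - 4*sqrt(10) ≈ -68.649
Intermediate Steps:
c(F) = sqrt(10)
(-1 - 1*3)*((-60 - 1*(-74)) + c(-10)) = (-1 - 1*3)*((-60 - 1*(-74)) + sqrt(10)) = (-1 - 3)*((-60 + 74) + sqrt(10)) = -4*(14 + sqrt(10)) = -56 - 4*sqrt(10)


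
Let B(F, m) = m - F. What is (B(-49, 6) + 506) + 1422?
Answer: 1983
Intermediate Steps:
(B(-49, 6) + 506) + 1422 = ((6 - 1*(-49)) + 506) + 1422 = ((6 + 49) + 506) + 1422 = (55 + 506) + 1422 = 561 + 1422 = 1983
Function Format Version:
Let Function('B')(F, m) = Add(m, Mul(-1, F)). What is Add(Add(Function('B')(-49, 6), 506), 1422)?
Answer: 1983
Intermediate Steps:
Add(Add(Function('B')(-49, 6), 506), 1422) = Add(Add(Add(6, Mul(-1, -49)), 506), 1422) = Add(Add(Add(6, 49), 506), 1422) = Add(Add(55, 506), 1422) = Add(561, 1422) = 1983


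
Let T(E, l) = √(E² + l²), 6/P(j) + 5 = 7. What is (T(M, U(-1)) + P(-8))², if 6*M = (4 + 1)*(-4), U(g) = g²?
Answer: (9 + √109)²/9 ≈ 41.992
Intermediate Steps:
M = -10/3 (M = ((4 + 1)*(-4))/6 = (5*(-4))/6 = (⅙)*(-20) = -10/3 ≈ -3.3333)
P(j) = 3 (P(j) = 6/(-5 + 7) = 6/2 = 6*(½) = 3)
(T(M, U(-1)) + P(-8))² = (√((-10/3)² + ((-1)²)²) + 3)² = (√(100/9 + 1²) + 3)² = (√(100/9 + 1) + 3)² = (√(109/9) + 3)² = (√109/3 + 3)² = (3 + √109/3)²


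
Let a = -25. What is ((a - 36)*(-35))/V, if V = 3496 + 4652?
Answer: 305/1164 ≈ 0.26203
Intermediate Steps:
V = 8148
((a - 36)*(-35))/V = ((-25 - 36)*(-35))/8148 = -61*(-35)*(1/8148) = 2135*(1/8148) = 305/1164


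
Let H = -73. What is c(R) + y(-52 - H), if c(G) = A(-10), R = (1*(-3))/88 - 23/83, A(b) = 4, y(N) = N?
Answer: 25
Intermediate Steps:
R = -2273/7304 (R = -3*1/88 - 23*1/83 = -3/88 - 23/83 = -2273/7304 ≈ -0.31120)
c(G) = 4
c(R) + y(-52 - H) = 4 + (-52 - 1*(-73)) = 4 + (-52 + 73) = 4 + 21 = 25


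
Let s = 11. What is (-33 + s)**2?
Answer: 484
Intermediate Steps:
(-33 + s)**2 = (-33 + 11)**2 = (-22)**2 = 484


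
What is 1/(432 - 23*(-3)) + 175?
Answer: 87676/501 ≈ 175.00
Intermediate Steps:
1/(432 - 23*(-3)) + 175 = 1/(432 + 69) + 175 = 1/501 + 175 = 87676/501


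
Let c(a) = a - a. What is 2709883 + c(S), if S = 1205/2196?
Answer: 2709883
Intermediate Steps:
S = 1205/2196 (S = 1205*(1/2196) = 1205/2196 ≈ 0.54873)
c(a) = 0
2709883 + c(S) = 2709883 + 0 = 2709883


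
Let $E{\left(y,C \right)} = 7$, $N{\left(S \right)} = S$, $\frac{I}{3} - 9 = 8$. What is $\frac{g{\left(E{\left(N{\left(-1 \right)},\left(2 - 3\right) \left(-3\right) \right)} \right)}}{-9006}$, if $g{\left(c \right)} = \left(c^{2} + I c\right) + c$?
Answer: $- \frac{413}{9006} \approx -0.045858$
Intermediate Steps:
$I = 51$ ($I = 27 + 3 \cdot 8 = 27 + 24 = 51$)
$g{\left(c \right)} = c^{2} + 52 c$ ($g{\left(c \right)} = \left(c^{2} + 51 c\right) + c = c^{2} + 52 c$)
$\frac{g{\left(E{\left(N{\left(-1 \right)},\left(2 - 3\right) \left(-3\right) \right)} \right)}}{-9006} = \frac{7 \left(52 + 7\right)}{-9006} = 7 \cdot 59 \left(- \frac{1}{9006}\right) = 413 \left(- \frac{1}{9006}\right) = - \frac{413}{9006}$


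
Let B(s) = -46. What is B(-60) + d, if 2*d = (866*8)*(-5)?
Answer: -17366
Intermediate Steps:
d = -17320 (d = ((866*8)*(-5))/2 = (6928*(-5))/2 = (½)*(-34640) = -17320)
B(-60) + d = -46 - 17320 = -17366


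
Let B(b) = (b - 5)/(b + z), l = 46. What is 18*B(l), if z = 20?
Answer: 123/11 ≈ 11.182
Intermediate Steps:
B(b) = (-5 + b)/(20 + b) (B(b) = (b - 5)/(b + 20) = (-5 + b)/(20 + b))
18*B(l) = 18*((-5 + 46)/(20 + 46)) = 18*(41/66) = 123/11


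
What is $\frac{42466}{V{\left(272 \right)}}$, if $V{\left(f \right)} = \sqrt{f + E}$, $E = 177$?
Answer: $\frac{42466 \sqrt{449}}{449} \approx 2004.1$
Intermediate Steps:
$V{\left(f \right)} = \sqrt{177 + f}$ ($V{\left(f \right)} = \sqrt{f + 177} = \sqrt{177 + f}$)
$\frac{42466}{V{\left(272 \right)}} = \frac{42466}{\sqrt{177 + 272}} = \frac{42466}{\sqrt{449}} = 42466 \frac{\sqrt{449}}{449} = \frac{42466 \sqrt{449}}{449}$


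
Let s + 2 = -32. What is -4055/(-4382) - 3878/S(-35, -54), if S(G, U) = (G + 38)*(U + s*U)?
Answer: 2342317/11713086 ≈ 0.19997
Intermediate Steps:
s = -34 (s = -2 - 32 = -34)
S(G, U) = -33*U*(38 + G) (S(G, U) = (G + 38)*(U - 34*U) = (38 + G)*(-33*U) = -33*U*(38 + G))
-4055/(-4382) - 3878/S(-35, -54) = -4055/(-4382) - 3878*(-1/(1782*(-38 - 1*(-35)))) = -4055*(-1/4382) - 3878*(-1/(1782*(-38 + 35))) = 4055/4382 - 3878/(33*(-54)*(-3)) = 4055/4382 - 3878/5346 = 4055/4382 - 3878*1/5346 = 4055/4382 - 1939/2673 = 2342317/11713086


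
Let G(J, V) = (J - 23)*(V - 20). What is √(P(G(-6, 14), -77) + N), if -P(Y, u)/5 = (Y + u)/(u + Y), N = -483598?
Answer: I*√483603 ≈ 695.42*I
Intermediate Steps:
G(J, V) = (-23 + J)*(-20 + V)
P(Y, u) = -5 (P(Y, u) = -5*(Y + u)/(u + Y) = -5*(Y + u)/(Y + u) = -5*1 = -5)
√(P(G(-6, 14), -77) + N) = √(-5 - 483598) = √(-483603) = I*√483603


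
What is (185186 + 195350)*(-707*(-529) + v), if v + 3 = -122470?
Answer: 95716220080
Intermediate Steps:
v = -122473 (v = -3 - 122470 = -122473)
(185186 + 195350)*(-707*(-529) + v) = (185186 + 195350)*(-707*(-529) - 122473) = 380536*(374003 - 122473) = 380536*251530 = 95716220080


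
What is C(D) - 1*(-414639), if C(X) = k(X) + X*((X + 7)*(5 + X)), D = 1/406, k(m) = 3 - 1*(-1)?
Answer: 27749331754621/66923416 ≈ 4.1464e+5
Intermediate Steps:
k(m) = 4 (k(m) = 3 + 1 = 4)
D = 1/406 ≈ 0.0024631
C(X) = 4 + X*(5 + X)*(7 + X) (C(X) = 4 + X*((X + 7)*(5 + X)) = 4 + X*((7 + X)*(5 + X)) = 4 + X*((5 + X)*(7 + X)) = 4 + X*(5 + X)*(7 + X))
C(D) - 1*(-414639) = (4 + (1/406)**3 + 12*(1/406)**2 + 35*(1/406)) - 1*(-414639) = (4 + 1/66923416 + 12*(1/164836) + 5/58) + 414639 = (4 + 1/66923416 + 3/41209 + 5/58) + 414639 = 273467797/66923416 + 414639 = 27749331754621/66923416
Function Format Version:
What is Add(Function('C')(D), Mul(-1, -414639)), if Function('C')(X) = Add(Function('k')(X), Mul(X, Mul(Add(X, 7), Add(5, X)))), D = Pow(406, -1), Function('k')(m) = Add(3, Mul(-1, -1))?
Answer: Rational(27749331754621, 66923416) ≈ 4.1464e+5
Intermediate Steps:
Function('k')(m) = 4 (Function('k')(m) = Add(3, 1) = 4)
D = Rational(1, 406) ≈ 0.0024631
Function('C')(X) = Add(4, Mul(X, Add(5, X), Add(7, X))) (Function('C')(X) = Add(4, Mul(X, Mul(Add(X, 7), Add(5, X)))) = Add(4, Mul(X, Mul(Add(7, X), Add(5, X)))) = Add(4, Mul(X, Mul(Add(5, X), Add(7, X)))) = Add(4, Mul(X, Add(5, X), Add(7, X))))
Add(Function('C')(D), Mul(-1, -414639)) = Add(Add(4, Pow(Rational(1, 406), 3), Mul(12, Pow(Rational(1, 406), 2)), Mul(35, Rational(1, 406))), Mul(-1, -414639)) = Add(Add(4, Rational(1, 66923416), Mul(12, Rational(1, 164836)), Rational(5, 58)), 414639) = Add(Add(4, Rational(1, 66923416), Rational(3, 41209), Rational(5, 58)), 414639) = Add(Rational(273467797, 66923416), 414639) = Rational(27749331754621, 66923416)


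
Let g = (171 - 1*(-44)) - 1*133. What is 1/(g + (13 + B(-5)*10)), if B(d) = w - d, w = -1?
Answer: 1/135 ≈ 0.0074074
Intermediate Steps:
B(d) = -1 - d
g = 82 (g = (171 + 44) - 133 = 215 - 133 = 82)
1/(g + (13 + B(-5)*10)) = 1/(82 + (13 + (-1 - 1*(-5))*10)) = 1/(82 + (13 + (-1 + 5)*10)) = 1/(82 + (13 + 4*10)) = 1/(82 + (13 + 40)) = 1/(82 + 53) = 1/135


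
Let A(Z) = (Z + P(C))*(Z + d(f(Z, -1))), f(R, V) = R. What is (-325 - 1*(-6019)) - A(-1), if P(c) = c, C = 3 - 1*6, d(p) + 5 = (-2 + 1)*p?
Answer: 5674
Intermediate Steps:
d(p) = -5 - p (d(p) = -5 + (-2 + 1)*p = -5 - p)
C = -3 (C = 3 - 6 = -3)
A(Z) = 15 - 5*Z (A(Z) = (Z - 3)*(Z + (-5 - Z)) = (-3 + Z)*(-5) = 15 - 5*Z)
(-325 - 1*(-6019)) - A(-1) = (-325 - 1*(-6019)) - (15 - 5*(-1)) = (-325 + 6019) - (15 + 5) = 5694 - 1*20 = 5694 - 20 = 5674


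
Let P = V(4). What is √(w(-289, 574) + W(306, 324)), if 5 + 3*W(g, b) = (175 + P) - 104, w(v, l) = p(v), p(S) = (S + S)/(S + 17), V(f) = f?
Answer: √3666/12 ≈ 5.0456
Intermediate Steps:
P = 4
p(S) = 2*S/(17 + S) (p(S) = (2*S)/(17 + S) = 2*S/(17 + S))
w(v, l) = 2*v/(17 + v)
W(g, b) = 70/3 (W(g, b) = -5/3 + ((175 + 4) - 104)/3 = -5/3 + (179 - 104)/3 = -5/3 + (⅓)*75 = -5/3 + 25 = 70/3)
√(w(-289, 574) + W(306, 324)) = √(2*(-289)/(17 - 289) + 70/3) = √(2*(-289)/(-272) + 70/3) = √(2*(-289)*(-1/272) + 70/3) = √(17/8 + 70/3) = √(611/24) = √3666/12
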